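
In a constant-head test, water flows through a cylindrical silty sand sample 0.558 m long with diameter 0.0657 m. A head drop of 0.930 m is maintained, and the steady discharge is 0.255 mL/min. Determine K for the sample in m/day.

0.0650

Cross-sectional area A = π·(d/2)² = π × (0.0657/2)² = 0.003390 m².
Convert discharge: 0.255 mL/min = 4.250e-09 m³/s.
Darcy's law rearranged: K = Q·L / (A·Δh) = 4.250e-09 × 0.558 / (0.003390 × 0.930) = 7.522e-07 m/s = 0.06499 m/day.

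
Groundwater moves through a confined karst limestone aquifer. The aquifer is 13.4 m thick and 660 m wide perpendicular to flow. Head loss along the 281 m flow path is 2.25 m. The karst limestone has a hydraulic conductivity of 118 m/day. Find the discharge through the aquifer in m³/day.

8360

Cross-sectional area A = 660 × 13.4 = 8844 m².
Hydraulic gradient i = Δh / L = 2.25 / 281 = 0.008007.
Darcy's law: Q = K · A · i = 118.0 × 8844 × 0.008007 = 8356 m³/day.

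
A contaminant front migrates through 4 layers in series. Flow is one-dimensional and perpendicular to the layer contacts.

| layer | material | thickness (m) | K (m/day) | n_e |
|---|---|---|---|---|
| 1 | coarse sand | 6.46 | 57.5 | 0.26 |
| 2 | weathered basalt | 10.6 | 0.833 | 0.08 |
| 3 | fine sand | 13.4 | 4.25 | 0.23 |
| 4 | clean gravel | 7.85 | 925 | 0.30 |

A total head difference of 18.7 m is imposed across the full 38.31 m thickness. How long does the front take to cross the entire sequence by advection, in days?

With flow normal to the layers, continuity requires the same specific discharge q through every layer.
Σ(b_i/K_i) = 6.46/57.5 + 10.6/0.833 + 13.4/4.25 + 7.85/925 = 16.00 d.
q = Δh / Σ(b_i/K_i) = 18.7 / 16.00 = 1.169 m/day.
In each layer the seepage velocity is v_i = q/n_i, so the layer transit time is t_i = b_i·n_i / q:
  layer 1 (coarse sand): t_1 = 6.46 × 0.26 / 1.169 = 1.437 d
  layer 2 (weathered basalt): t_2 = 10.6 × 0.08 / 1.169 = 0.7255 d
  layer 3 (fine sand): t_3 = 13.4 × 0.23 / 1.169 = 2.637 d
  layer 4 (clean gravel): t_4 = 7.85 × 0.30 / 1.169 = 2.015 d
Total t = Σ t_i = 6.814 days.

6.81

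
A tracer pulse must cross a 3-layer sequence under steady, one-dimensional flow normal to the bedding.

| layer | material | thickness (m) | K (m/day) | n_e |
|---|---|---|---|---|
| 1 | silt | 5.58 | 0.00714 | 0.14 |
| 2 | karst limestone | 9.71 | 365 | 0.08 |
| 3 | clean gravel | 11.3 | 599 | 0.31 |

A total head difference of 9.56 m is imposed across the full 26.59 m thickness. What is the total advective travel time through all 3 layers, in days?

414

With flow normal to the layers, continuity requires the same specific discharge q through every layer.
Σ(b_i/K_i) = 5.58/0.00714 + 9.71/365 + 11.3/599 = 781.6 d.
q = Δh / Σ(b_i/K_i) = 9.56 / 781.6 = 0.01223 m/day.
In each layer the seepage velocity is v_i = q/n_i, so the layer transit time is t_i = b_i·n_i / q:
  layer 1 (silt): t_1 = 5.58 × 0.14 / 0.01223 = 63.87 d
  layer 2 (karst limestone): t_2 = 9.71 × 0.08 / 0.01223 = 63.51 d
  layer 3 (clean gravel): t_3 = 11.3 × 0.31 / 0.01223 = 286.4 d
Total t = Σ t_i = 413.8 days.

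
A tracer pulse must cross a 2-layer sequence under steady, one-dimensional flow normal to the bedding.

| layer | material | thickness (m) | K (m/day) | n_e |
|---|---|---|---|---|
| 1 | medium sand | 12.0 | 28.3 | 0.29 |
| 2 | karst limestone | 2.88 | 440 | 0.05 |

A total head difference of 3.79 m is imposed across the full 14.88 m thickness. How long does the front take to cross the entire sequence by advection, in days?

0.412

With flow normal to the layers, continuity requires the same specific discharge q through every layer.
Σ(b_i/K_i) = 12.0/28.3 + 2.88/440 = 0.4306 d.
q = Δh / Σ(b_i/K_i) = 3.79 / 0.4306 = 8.802 m/day.
In each layer the seepage velocity is v_i = q/n_i, so the layer transit time is t_i = b_i·n_i / q:
  layer 1 (medium sand): t_1 = 12.0 × 0.29 / 8.802 = 0.3954 d
  layer 2 (karst limestone): t_2 = 2.88 × 0.05 / 8.802 = 0.01636 d
Total t = Σ t_i = 0.4117 days.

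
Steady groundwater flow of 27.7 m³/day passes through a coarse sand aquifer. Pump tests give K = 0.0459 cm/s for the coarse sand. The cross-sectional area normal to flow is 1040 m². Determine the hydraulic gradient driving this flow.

0.000672

Convert K: 0.0459 cm/s × 864 = 39.66 m/day.
From Q = K·A·i, i = Q / (K·A) = 27.7 / (39.66 × 1040) = 0.0006716.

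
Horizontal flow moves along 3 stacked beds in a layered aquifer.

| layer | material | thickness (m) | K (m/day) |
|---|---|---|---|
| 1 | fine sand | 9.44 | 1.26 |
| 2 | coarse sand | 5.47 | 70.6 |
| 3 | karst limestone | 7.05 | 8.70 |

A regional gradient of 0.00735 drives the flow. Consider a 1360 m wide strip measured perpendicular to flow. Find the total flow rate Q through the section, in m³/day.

Flow is parallel to layering, so each bed carries its own Darcy discharge and the transmissivities add.
Σ(K_i·b_i) = 1.26×9.44 + 70.6×5.47 + 8.70×7.05 = 459.4 m²/day.
Hydraulic gradient i = 0.00735.
Q = Σ(K_i·b_i) · W · i = 459.4 × 1360 × 0.007350 = 4592 m³/day.

4590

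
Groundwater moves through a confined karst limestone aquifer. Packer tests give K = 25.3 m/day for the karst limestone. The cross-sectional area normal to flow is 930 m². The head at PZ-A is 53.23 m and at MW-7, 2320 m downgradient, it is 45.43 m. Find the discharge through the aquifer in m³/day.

79.1

Hydraulic gradient i = (53.23 − 45.43) / 2320 = 7.8 / 2320 = 0.003362.
Darcy's law: Q = K · A · i = 25.30 × 930.0 × 0.003362 = 79.11 m³/day.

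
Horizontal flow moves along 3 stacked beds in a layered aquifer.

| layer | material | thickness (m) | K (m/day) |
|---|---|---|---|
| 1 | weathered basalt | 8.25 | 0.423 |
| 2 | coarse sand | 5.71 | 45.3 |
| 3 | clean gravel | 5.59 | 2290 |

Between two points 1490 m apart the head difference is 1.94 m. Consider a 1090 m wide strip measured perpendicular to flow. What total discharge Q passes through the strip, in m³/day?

18500

Flow is parallel to layering, so each bed carries its own Darcy discharge and the transmissivities add.
Σ(K_i·b_i) = 0.423×8.25 + 45.3×5.71 + 2290×5.59 = 13063 m²/day.
Hydraulic gradient i = Δh / L = 1.94 / 1490 = 0.001302.
Q = Σ(K_i·b_i) · W · i = 13063 × 1090 × 0.001302 = 18539 m³/day.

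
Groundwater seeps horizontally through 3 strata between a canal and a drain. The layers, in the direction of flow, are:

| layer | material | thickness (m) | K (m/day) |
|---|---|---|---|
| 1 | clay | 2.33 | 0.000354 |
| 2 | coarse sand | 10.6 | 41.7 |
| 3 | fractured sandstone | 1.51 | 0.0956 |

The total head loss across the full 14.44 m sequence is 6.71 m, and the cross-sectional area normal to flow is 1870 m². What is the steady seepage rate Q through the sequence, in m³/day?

1.90

Flow is perpendicular to layering, so the layers act in series and the equivalent K is the thickness-weighted harmonic mean.
Total thickness L = 2.33 + 10.6 + 1.51 = 14.44 m.
Σ(b_i/K_i) = 2.33/0.000354 + 10.6/41.7 + 1.51/0.0956 = 6598 d.
K_eq = L / Σ(b_i/K_i) = 14.44 / 6598 = 0.002189 m/day.
Q = K_eq · A · (Δh/L) = 0.002189 × 1870 × (6.71/14.44) = 1.902 m³/day.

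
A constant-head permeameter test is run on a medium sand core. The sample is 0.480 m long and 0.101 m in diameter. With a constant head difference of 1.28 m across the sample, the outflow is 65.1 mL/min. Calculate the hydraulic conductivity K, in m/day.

4.39

Cross-sectional area A = π·(d/2)² = π × (0.101/2)² = 0.008012 m².
Convert discharge: 65.1 mL/min = 1.085e-06 m³/s.
Darcy's law rearranged: K = Q·L / (A·Δh) = 1.085e-06 × 0.480 / (0.008012 × 1.28) = 5.078e-05 m/s = 4.388 m/day.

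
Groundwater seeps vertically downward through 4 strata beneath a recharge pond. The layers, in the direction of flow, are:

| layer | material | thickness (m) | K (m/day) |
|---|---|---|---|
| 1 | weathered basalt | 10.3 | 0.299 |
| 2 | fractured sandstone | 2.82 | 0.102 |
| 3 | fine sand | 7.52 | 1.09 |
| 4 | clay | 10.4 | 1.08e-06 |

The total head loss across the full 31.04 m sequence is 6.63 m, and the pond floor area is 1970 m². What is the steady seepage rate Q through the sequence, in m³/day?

0.00136

Flow is perpendicular to layering, so the layers act in series and the equivalent K is the thickness-weighted harmonic mean.
Total thickness L = 10.3 + 2.82 + 7.52 + 10.4 = 31.04 m.
Σ(b_i/K_i) = 10.3/0.299 + 2.82/0.102 + 7.52/1.09 + 10.4/1.08e-06 = 9.630e+06 d.
K_eq = L / Σ(b_i/K_i) = 31.04 / 9.630e+06 = 3.223e-06 m/day.
Q = K_eq · A · (Δh/L) = 3.223e-06 × 1970 × (6.63/31.04) = 0.001356 m³/day.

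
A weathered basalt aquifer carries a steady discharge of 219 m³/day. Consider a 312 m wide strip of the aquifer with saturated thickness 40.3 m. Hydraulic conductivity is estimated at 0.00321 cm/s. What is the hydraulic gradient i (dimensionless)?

Convert K: 0.00321 cm/s × 864 = 2.773 m/day.
Cross-sectional area A = 312 × 40.3 = 12574 m².
From Q = K·A·i, i = Q / (K·A) = 219 / (2.773 × 12574) = 0.006280.

0.00628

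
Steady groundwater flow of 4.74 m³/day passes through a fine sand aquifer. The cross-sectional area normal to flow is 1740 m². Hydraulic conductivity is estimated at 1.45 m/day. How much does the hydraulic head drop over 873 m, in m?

1.64

From Q = K·A·i, i = Q / (K·A) = 4.74 / (1.450 × 1740) = 0.001879.
Head loss Δh = i · L = 0.001879 × 873 = 1.640 m.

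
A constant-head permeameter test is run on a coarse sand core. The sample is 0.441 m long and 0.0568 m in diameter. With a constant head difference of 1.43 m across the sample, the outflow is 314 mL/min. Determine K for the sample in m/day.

55.0

Cross-sectional area A = π·(d/2)² = π × (0.0568/2)² = 0.002534 m².
Convert discharge: 314 mL/min = 5.233e-06 m³/s.
Darcy's law rearranged: K = Q·L / (A·Δh) = 5.233e-06 × 0.441 / (0.002534 × 1.43) = 0.0006369 m/s = 55.03 m/day.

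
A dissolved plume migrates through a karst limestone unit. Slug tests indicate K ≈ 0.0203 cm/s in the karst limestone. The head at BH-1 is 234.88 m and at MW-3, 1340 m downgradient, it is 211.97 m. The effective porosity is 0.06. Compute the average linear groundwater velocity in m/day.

Convert K: 0.0203 cm/s × 864 = 17.54 m/day.
Hydraulic gradient i = (234.88 − 211.97) / 1340 = 22.91 / 1340 = 0.01710.
Darcy flux q = K · i = 17.54 × 0.01710 = 0.2999 m/day.
Seepage velocity v = q / n_e = 0.2999 / 0.06 = 4.998 m/day.

5.00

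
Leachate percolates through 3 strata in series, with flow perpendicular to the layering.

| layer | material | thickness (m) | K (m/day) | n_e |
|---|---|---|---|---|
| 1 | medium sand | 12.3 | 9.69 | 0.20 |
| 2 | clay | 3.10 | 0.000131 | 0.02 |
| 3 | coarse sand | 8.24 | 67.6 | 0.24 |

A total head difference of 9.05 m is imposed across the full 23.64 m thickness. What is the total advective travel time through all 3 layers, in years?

32.2

With flow normal to the layers, continuity requires the same specific discharge q through every layer.
Σ(b_i/K_i) = 12.3/9.69 + 3.10/0.000131 + 8.24/67.6 = 23666 d.
q = Δh / Σ(b_i/K_i) = 9.05 / 23666 = 0.0003824 m/day.
In each layer the seepage velocity is v_i = q/n_i, so the layer transit time is t_i = b_i·n_i / q:
  layer 1 (medium sand): t_1 = 12.3 × 0.20 / 0.0003824 = 6433 d
  layer 2 (clay): t_2 = 3.10 × 0.02 / 0.0003824 = 162.1 d
  layer 3 (coarse sand): t_3 = 8.24 × 0.24 / 0.0003824 = 5171 d
Total t = Σ t_i = 11766 days = 32.21 years.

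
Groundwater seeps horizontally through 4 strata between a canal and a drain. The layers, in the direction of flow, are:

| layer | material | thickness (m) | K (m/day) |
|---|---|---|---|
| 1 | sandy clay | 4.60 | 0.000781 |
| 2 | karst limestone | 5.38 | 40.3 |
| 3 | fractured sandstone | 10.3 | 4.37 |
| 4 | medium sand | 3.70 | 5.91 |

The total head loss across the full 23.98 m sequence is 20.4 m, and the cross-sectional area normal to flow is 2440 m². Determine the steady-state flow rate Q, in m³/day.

Flow is perpendicular to layering, so the layers act in series and the equivalent K is the thickness-weighted harmonic mean.
Total thickness L = 4.60 + 5.38 + 10.3 + 3.70 = 23.98 m.
Σ(b_i/K_i) = 4.60/0.000781 + 5.38/40.3 + 10.3/4.37 + 3.70/5.91 = 5893 d.
K_eq = L / Σ(b_i/K_i) = 23.98 / 5893 = 0.004069 m/day.
Q = K_eq · A · (Δh/L) = 0.004069 × 2440 × (20.4/23.98) = 8.447 m³/day.

8.45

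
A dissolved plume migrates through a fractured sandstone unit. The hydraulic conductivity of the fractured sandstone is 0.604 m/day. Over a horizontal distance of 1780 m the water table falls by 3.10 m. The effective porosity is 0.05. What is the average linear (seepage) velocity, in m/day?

0.0210

Hydraulic gradient i = Δh / L = 3.10 / 1780 = 0.001742.
Darcy flux q = K · i = 0.6040 × 0.001742 = 0.001052 m/day.
Seepage velocity v = q / n_e = 0.001052 / 0.05 = 0.02104 m/day.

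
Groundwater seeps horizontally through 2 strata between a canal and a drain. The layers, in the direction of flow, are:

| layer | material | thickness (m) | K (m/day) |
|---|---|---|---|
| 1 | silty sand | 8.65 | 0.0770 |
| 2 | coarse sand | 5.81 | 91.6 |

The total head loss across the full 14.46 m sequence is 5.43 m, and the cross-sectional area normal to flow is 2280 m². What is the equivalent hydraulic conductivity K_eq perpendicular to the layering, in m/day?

Flow is perpendicular to layering, so the layers act in series and the equivalent K is the thickness-weighted harmonic mean.
Total thickness L = 8.65 + 5.81 = 14.46 m.
Σ(b_i/K_i) = 8.65/0.0770 + 5.81/91.6 = 112.4 d.
K_eq = L / Σ(b_i/K_i) = 14.46 / 112.4 = 0.1286 m/day.

0.129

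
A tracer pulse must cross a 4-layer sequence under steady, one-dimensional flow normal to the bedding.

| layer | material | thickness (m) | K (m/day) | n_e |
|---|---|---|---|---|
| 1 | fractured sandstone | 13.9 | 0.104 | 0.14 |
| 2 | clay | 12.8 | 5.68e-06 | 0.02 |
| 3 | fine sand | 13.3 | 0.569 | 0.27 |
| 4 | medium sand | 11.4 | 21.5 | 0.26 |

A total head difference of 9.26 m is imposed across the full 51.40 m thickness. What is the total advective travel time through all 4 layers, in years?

5840

With flow normal to the layers, continuity requires the same specific discharge q through every layer.
Σ(b_i/K_i) = 13.9/0.104 + 12.8/5.68e-06 + 13.3/0.569 + 11.4/21.5 = 2.254e+06 d.
q = Δh / Σ(b_i/K_i) = 9.26 / 2.254e+06 = 4.109e-06 m/day.
In each layer the seepage velocity is v_i = q/n_i, so the layer transit time is t_i = b_i·n_i / q:
  layer 1 (fractured sandstone): t_1 = 13.9 × 0.14 / 4.109e-06 = 4.736e+05 d
  layer 2 (clay): t_2 = 12.8 × 0.02 / 4.109e-06 = 62305 d
  layer 3 (fine sand): t_3 = 13.3 × 0.27 / 4.109e-06 = 8.740e+05 d
  layer 4 (medium sand): t_4 = 11.4 × 0.26 / 4.109e-06 = 7.214e+05 d
Total t = Σ t_i = 2.131e+06 days = 5835 years.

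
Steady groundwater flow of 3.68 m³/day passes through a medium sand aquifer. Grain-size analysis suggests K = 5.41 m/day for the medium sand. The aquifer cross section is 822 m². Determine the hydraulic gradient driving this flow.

0.000828

From Q = K·A·i, i = Q / (K·A) = 3.68 / (5.410 × 822.0) = 0.0008275.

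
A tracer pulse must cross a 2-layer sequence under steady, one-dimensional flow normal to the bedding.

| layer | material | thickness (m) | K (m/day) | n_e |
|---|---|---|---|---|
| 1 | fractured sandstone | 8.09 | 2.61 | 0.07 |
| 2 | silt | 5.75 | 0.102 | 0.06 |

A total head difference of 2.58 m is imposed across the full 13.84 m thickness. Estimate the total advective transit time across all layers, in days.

21.0

With flow normal to the layers, continuity requires the same specific discharge q through every layer.
Σ(b_i/K_i) = 8.09/2.61 + 5.75/0.102 = 59.47 d.
q = Δh / Σ(b_i/K_i) = 2.58 / 59.47 = 0.04338 m/day.
In each layer the seepage velocity is v_i = q/n_i, so the layer transit time is t_i = b_i·n_i / q:
  layer 1 (fractured sandstone): t_1 = 8.09 × 0.07 / 0.04338 = 13.05 d
  layer 2 (silt): t_2 = 5.75 × 0.06 / 0.04338 = 7.953 d
Total t = Σ t_i = 21.01 days.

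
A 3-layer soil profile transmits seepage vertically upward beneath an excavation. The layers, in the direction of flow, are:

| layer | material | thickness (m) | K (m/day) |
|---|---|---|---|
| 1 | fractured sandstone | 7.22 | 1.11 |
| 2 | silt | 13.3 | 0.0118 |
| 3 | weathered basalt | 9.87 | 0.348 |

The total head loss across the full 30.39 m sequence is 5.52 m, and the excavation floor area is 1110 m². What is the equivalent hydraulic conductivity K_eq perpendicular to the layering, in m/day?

Flow is perpendicular to layering, so the layers act in series and the equivalent K is the thickness-weighted harmonic mean.
Total thickness L = 7.22 + 13.3 + 9.87 = 30.39 m.
Σ(b_i/K_i) = 7.22/1.11 + 13.3/0.0118 + 9.87/0.348 = 1162 d.
K_eq = L / Σ(b_i/K_i) = 30.39 / 1162 = 0.02615 m/day.

0.0262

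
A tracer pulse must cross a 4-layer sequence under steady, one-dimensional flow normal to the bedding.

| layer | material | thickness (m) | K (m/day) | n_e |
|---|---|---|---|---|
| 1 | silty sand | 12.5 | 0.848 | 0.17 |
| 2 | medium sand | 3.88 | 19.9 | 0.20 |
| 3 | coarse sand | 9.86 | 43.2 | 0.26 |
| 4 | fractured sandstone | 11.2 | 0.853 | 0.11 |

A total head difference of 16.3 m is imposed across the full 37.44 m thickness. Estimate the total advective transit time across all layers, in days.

With flow normal to the layers, continuity requires the same specific discharge q through every layer.
Σ(b_i/K_i) = 12.5/0.848 + 3.88/19.9 + 9.86/43.2 + 11.2/0.853 = 28.29 d.
q = Δh / Σ(b_i/K_i) = 16.3 / 28.29 = 0.5761 m/day.
In each layer the seepage velocity is v_i = q/n_i, so the layer transit time is t_i = b_i·n_i / q:
  layer 1 (silty sand): t_1 = 12.5 × 0.17 / 0.5761 = 3.689 d
  layer 2 (medium sand): t_2 = 3.88 × 0.20 / 0.5761 = 1.347 d
  layer 3 (coarse sand): t_3 = 9.86 × 0.26 / 0.5761 = 4.450 d
  layer 4 (fractured sandstone): t_4 = 11.2 × 0.11 / 0.5761 = 2.139 d
Total t = Σ t_i = 11.62 days.

11.6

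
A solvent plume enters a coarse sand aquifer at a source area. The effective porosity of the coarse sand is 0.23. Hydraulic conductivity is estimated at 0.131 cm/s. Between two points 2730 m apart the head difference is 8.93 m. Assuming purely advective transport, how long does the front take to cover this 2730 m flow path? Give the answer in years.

4.64

Convert K: 0.131 cm/s × 864 = 113.2 m/day.
Hydraulic gradient i = Δh / L = 8.93 / 2730 = 0.003271.
Darcy flux q = K · i = 113.2 × 0.003271 = 0.3702 m/day.
Seepage velocity v = q / n_e = 0.3702 / 0.23 = 1.610 m/day.
Travel time t = L / v = 2730 / 1.610 = 1696 days = 4.643 years.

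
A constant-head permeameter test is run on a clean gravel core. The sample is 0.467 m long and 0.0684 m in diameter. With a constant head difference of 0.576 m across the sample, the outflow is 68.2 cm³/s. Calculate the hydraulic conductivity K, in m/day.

Cross-sectional area A = π·(d/2)² = π × (0.0684/2)² = 0.003675 m².
Convert discharge: 68.2 cm³/s = 6.820e-05 m³/s.
Darcy's law rearranged: K = Q·L / (A·Δh) = 6.820e-05 × 0.467 / (0.003675 × 0.576) = 0.01505 m/s = 1300 m/day.

1300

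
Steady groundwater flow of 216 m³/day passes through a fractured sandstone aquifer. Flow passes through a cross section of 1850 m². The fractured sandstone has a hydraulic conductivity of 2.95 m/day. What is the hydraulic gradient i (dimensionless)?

From Q = K·A·i, i = Q / (K·A) = 216 / (2.950 × 1850) = 0.03958.

0.0396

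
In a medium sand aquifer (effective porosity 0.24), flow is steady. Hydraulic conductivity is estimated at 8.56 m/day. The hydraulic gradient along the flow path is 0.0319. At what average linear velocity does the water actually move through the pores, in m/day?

Hydraulic gradient i = 0.0319.
Darcy flux q = K · i = 8.560 × 0.03190 = 0.2731 m/day.
Seepage velocity v = q / n_e = 0.2731 / 0.24 = 1.138 m/day.

1.14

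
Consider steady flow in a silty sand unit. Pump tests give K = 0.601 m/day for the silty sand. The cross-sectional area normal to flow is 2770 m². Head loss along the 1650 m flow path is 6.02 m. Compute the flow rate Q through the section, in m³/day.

6.07

Hydraulic gradient i = Δh / L = 6.02 / 1650 = 0.003648.
Darcy's law: Q = K · A · i = 0.6010 × 2770 × 0.003648 = 6.074 m³/day.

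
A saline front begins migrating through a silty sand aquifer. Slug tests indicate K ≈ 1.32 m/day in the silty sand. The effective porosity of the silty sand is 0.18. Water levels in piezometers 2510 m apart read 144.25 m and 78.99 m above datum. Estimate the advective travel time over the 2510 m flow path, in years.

36.0

Hydraulic gradient i = (144.25 − 78.99) / 2510 = 65.26 / 2510 = 0.02600.
Darcy flux q = K · i = 1.320 × 0.02600 = 0.03432 m/day.
Seepage velocity v = q / n_e = 0.03432 / 0.18 = 0.1907 m/day.
Travel time t = L / v = 2510 / 0.1907 = 13164 days = 36.04 years.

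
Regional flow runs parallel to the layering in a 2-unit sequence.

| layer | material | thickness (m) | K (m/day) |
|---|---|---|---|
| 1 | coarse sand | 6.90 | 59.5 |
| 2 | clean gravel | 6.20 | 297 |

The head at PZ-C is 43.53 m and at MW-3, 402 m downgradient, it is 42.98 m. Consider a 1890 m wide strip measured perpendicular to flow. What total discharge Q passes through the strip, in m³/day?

5820

Flow is parallel to layering, so each bed carries its own Darcy discharge and the transmissivities add.
Σ(K_i·b_i) = 59.5×6.90 + 297×6.20 = 2252 m²/day.
Hydraulic gradient i = (43.53 − 42.98) / 402 = 0.55 / 402 = 0.001368.
Q = Σ(K_i·b_i) · W · i = 2252 × 1890 × 0.001368 = 5823 m³/day.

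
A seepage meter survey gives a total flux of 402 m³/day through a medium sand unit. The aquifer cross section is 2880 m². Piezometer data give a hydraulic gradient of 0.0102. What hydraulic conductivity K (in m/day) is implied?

13.7

Hydraulic gradient i = 0.0102.
From Q = K·A·i, K = Q / (A·i) = 402 / (2880 × 0.01020) = 13.68 m/day.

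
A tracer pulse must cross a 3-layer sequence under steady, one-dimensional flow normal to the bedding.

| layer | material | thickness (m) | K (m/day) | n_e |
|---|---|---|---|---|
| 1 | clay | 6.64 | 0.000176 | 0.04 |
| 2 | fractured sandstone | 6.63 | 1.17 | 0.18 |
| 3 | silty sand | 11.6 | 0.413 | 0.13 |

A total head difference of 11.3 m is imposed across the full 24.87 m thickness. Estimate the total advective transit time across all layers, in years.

With flow normal to the layers, continuity requires the same specific discharge q through every layer.
Σ(b_i/K_i) = 6.64/0.000176 + 6.63/1.17 + 11.6/0.413 = 37761 d.
q = Δh / Σ(b_i/K_i) = 11.3 / 37761 = 0.0002993 m/day.
In each layer the seepage velocity is v_i = q/n_i, so the layer transit time is t_i = b_i·n_i / q:
  layer 1 (clay): t_1 = 6.64 × 0.04 / 0.0002993 = 887.6 d
  layer 2 (fractured sandstone): t_2 = 6.63 × 0.18 / 0.0002993 = 3988 d
  layer 3 (silty sand): t_3 = 11.6 × 0.13 / 0.0002993 = 5039 d
Total t = Σ t_i = 9915 days = 27.15 years.

27.1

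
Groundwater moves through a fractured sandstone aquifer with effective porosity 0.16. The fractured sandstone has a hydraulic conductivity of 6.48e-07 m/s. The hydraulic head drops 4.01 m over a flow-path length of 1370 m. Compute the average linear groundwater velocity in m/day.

0.00102

Convert K: 6.48e-07 m/s × 86400 = 0.05599 m/day.
Hydraulic gradient i = Δh / L = 4.01 / 1370 = 0.002927.
Darcy flux q = K · i = 0.05599 × 0.002927 = 0.0001639 m/day.
Seepage velocity v = q / n_e = 0.0001639 / 0.16 = 0.001024 m/day.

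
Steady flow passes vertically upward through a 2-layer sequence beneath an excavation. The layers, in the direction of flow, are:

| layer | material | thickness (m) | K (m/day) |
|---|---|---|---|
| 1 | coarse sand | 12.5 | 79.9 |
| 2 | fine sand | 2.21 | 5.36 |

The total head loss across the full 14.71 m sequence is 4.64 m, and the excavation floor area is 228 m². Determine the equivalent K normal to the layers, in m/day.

25.9

Flow is perpendicular to layering, so the layers act in series and the equivalent K is the thickness-weighted harmonic mean.
Total thickness L = 12.5 + 2.21 = 14.71 m.
Σ(b_i/K_i) = 12.5/79.9 + 2.21/5.36 = 0.5688 d.
K_eq = L / Σ(b_i/K_i) = 14.71 / 0.5688 = 25.86 m/day.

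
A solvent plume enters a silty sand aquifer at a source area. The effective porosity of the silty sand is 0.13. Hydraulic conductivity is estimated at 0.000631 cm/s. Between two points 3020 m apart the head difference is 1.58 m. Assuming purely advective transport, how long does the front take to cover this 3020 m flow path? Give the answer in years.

3770

Convert K: 0.000631 cm/s × 864 = 0.5452 m/day.
Hydraulic gradient i = Δh / L = 1.58 / 3020 = 0.0005232.
Darcy flux q = K · i = 0.5452 × 0.0005232 = 0.0002852 m/day.
Seepage velocity v = q / n_e = 0.0002852 / 0.13 = 0.002194 m/day.
Travel time t = L / v = 3020 / 0.002194 = 1.376e+06 days = 3768 years.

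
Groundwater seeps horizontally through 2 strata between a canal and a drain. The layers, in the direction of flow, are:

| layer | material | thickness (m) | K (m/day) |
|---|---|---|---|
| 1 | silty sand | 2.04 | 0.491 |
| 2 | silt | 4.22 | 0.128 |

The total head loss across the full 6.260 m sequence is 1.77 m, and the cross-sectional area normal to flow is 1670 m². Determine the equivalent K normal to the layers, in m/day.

0.169

Flow is perpendicular to layering, so the layers act in series and the equivalent K is the thickness-weighted harmonic mean.
Total thickness L = 2.04 + 4.22 = 6.260 m.
Σ(b_i/K_i) = 2.04/0.491 + 4.22/0.128 = 37.12 d.
K_eq = L / Σ(b_i/K_i) = 6.260 / 37.12 = 0.1686 m/day.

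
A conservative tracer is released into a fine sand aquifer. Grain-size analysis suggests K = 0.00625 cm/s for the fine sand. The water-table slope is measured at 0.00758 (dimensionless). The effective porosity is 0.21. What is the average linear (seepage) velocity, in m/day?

Convert K: 0.00625 cm/s × 864 = 5.400 m/day.
Hydraulic gradient i = 0.00758.
Darcy flux q = K · i = 5.400 × 0.007580 = 0.04093 m/day.
Seepage velocity v = q / n_e = 0.04093 / 0.21 = 0.1949 m/day.

0.195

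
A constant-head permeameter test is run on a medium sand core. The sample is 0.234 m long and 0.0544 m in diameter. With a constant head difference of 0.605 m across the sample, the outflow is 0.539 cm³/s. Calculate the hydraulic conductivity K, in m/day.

Cross-sectional area A = π·(d/2)² = π × (0.0544/2)² = 0.002324 m².
Convert discharge: 0.539 cm³/s = 5.390e-07 m³/s.
Darcy's law rearranged: K = Q·L / (A·Δh) = 5.390e-07 × 0.234 / (0.002324 × 0.605) = 8.969e-05 m/s = 7.750 m/day.

7.75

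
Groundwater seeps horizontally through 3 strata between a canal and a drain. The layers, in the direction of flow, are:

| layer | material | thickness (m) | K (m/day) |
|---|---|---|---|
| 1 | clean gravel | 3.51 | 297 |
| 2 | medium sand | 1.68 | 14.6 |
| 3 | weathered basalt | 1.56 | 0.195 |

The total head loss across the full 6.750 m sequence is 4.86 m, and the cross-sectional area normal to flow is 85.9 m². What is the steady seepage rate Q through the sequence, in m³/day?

Flow is perpendicular to layering, so the layers act in series and the equivalent K is the thickness-weighted harmonic mean.
Total thickness L = 3.51 + 1.68 + 1.56 = 6.750 m.
Σ(b_i/K_i) = 3.51/297 + 1.68/14.6 + 1.56/0.195 = 8.127 d.
K_eq = L / Σ(b_i/K_i) = 6.750 / 8.127 = 0.8306 m/day.
Q = K_eq · A · (Δh/L) = 0.8306 × 85.9 × (4.86/6.750) = 51.37 m³/day.

51.4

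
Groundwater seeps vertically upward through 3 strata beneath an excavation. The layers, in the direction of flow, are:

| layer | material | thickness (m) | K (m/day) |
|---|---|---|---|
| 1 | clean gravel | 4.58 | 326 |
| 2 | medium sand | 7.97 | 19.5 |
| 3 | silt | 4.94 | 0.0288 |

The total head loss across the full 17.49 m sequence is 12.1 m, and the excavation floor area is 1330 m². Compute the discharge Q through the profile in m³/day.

93.6

Flow is perpendicular to layering, so the layers act in series and the equivalent K is the thickness-weighted harmonic mean.
Total thickness L = 4.58 + 7.97 + 4.94 = 17.49 m.
Σ(b_i/K_i) = 4.58/326 + 7.97/19.5 + 4.94/0.0288 = 172.0 d.
K_eq = L / Σ(b_i/K_i) = 17.49 / 172.0 = 0.1017 m/day.
Q = K_eq · A · (Δh/L) = 0.1017 × 1330 × (12.1/17.49) = 93.59 m³/day.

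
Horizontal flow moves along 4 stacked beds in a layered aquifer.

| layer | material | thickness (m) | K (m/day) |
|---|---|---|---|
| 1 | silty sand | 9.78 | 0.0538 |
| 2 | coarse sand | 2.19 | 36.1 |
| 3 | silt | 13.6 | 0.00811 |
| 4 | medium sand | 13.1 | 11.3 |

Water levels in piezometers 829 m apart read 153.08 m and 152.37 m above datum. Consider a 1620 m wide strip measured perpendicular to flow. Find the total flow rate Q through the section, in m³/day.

316

Flow is parallel to layering, so each bed carries its own Darcy discharge and the transmissivities add.
Σ(K_i·b_i) = 0.0538×9.78 + 36.1×2.19 + 0.00811×13.6 + 11.3×13.1 = 227.7 m²/day.
Hydraulic gradient i = (153.08 − 152.37) / 829 = 0.71 / 829 = 0.0008565.
Q = Σ(K_i·b_i) · W · i = 227.7 × 1620 × 0.0008565 = 316.0 m³/day.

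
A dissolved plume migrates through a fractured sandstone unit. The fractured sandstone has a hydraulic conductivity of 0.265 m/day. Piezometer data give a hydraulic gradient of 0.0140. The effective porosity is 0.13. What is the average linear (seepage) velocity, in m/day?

0.0285

Hydraulic gradient i = 0.0140.
Darcy flux q = K · i = 0.2650 × 0.01400 = 0.003710 m/day.
Seepage velocity v = q / n_e = 0.003710 / 0.13 = 0.02854 m/day.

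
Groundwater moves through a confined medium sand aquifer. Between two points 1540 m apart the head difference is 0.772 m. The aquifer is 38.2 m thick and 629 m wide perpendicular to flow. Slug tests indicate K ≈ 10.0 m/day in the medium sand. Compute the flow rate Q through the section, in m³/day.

Cross-sectional area A = 629 × 38.2 = 24028 m².
Hydraulic gradient i = Δh / L = 0.772 / 1540 = 0.0005013.
Darcy's law: Q = K · A · i = 10.00 × 24028 × 0.0005013 = 120.5 m³/day.

120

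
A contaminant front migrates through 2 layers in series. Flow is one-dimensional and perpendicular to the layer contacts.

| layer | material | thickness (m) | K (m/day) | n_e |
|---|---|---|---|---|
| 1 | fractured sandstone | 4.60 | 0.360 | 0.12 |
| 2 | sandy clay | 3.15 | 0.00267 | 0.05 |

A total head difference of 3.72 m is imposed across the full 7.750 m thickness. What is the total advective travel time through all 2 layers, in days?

227

With flow normal to the layers, continuity requires the same specific discharge q through every layer.
Σ(b_i/K_i) = 4.60/0.360 + 3.15/0.00267 = 1193 d.
q = Δh / Σ(b_i/K_i) = 3.72 / 1193 = 0.003119 m/day.
In each layer the seepage velocity is v_i = q/n_i, so the layer transit time is t_i = b_i·n_i / q:
  layer 1 (fractured sandstone): t_1 = 4.60 × 0.12 / 0.003119 = 177.0 d
  layer 2 (sandy clay): t_2 = 3.15 × 0.05 / 0.003119 = 50.49 d
Total t = Σ t_i = 227.5 days.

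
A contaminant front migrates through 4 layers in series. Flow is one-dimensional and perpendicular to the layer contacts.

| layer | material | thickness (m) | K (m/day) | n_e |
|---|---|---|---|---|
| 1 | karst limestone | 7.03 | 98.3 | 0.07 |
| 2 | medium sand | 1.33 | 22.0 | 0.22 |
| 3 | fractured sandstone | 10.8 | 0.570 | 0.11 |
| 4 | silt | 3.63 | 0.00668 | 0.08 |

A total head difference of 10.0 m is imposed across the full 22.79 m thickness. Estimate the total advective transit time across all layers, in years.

0.349

With flow normal to the layers, continuity requires the same specific discharge q through every layer.
Σ(b_i/K_i) = 7.03/98.3 + 1.33/22.0 + 10.8/0.570 + 3.63/0.00668 = 562.5 d.
q = Δh / Σ(b_i/K_i) = 10.0 / 562.5 = 0.01778 m/day.
In each layer the seepage velocity is v_i = q/n_i, so the layer transit time is t_i = b_i·n_i / q:
  layer 1 (karst limestone): t_1 = 7.03 × 0.07 / 0.01778 = 27.68 d
  layer 2 (medium sand): t_2 = 1.33 × 0.22 / 0.01778 = 16.46 d
  layer 3 (fractured sandstone): t_3 = 10.8 × 0.11 / 0.01778 = 66.82 d
  layer 4 (silt): t_4 = 3.63 × 0.08 / 0.01778 = 16.33 d
Total t = Σ t_i = 127.3 days = 0.3485 years.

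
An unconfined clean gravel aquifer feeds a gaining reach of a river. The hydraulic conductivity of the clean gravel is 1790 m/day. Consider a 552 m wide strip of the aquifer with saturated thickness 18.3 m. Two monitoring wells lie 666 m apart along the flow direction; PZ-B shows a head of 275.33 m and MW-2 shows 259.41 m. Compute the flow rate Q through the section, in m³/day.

Cross-sectional area A = 552 × 18.3 = 10102 m².
Hydraulic gradient i = (275.33 − 259.41) / 666 = 15.92 / 666 = 0.02390.
Darcy's law: Q = K · A · i = 1790 × 10102 × 0.02390 = 4.322e+05 m³/day.

432000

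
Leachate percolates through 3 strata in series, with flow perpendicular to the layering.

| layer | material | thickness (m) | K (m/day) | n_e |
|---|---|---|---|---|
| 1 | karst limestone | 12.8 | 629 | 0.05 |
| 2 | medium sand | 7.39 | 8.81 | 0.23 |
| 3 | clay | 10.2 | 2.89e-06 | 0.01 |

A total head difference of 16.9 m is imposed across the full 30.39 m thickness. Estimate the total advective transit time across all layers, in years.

With flow normal to the layers, continuity requires the same specific discharge q through every layer.
Σ(b_i/K_i) = 12.8/629 + 7.39/8.81 + 10.2/2.89e-06 = 3.529e+06 d.
q = Δh / Σ(b_i/K_i) = 16.9 / 3.529e+06 = 4.788e-06 m/day.
In each layer the seepage velocity is v_i = q/n_i, so the layer transit time is t_i = b_i·n_i / q:
  layer 1 (karst limestone): t_1 = 12.8 × 0.05 / 4.788e-06 = 1.337e+05 d
  layer 2 (medium sand): t_2 = 7.39 × 0.23 / 4.788e-06 = 3.550e+05 d
  layer 3 (clay): t_3 = 10.2 × 0.01 / 4.788e-06 = 21302 d
Total t = Σ t_i = 5.099e+05 days = 1396 years.

1400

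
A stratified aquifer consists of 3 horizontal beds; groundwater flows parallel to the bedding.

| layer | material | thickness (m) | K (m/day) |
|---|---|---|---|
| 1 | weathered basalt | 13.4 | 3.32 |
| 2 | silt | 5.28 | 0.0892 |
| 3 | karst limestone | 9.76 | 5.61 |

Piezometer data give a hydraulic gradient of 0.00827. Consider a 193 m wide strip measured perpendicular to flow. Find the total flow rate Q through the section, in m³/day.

159

Flow is parallel to layering, so each bed carries its own Darcy discharge and the transmissivities add.
Σ(K_i·b_i) = 3.32×13.4 + 0.0892×5.28 + 5.61×9.76 = 99.71 m²/day.
Hydraulic gradient i = 0.00827.
Q = Σ(K_i·b_i) · W · i = 99.71 × 193 × 0.008270 = 159.2 m³/day.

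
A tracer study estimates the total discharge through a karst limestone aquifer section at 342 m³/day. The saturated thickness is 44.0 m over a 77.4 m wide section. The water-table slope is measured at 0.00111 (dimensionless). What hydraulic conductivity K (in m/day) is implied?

90.5

Cross-sectional area A = 77.4 × 44.0 = 3406 m².
Hydraulic gradient i = 0.00111.
From Q = K·A·i, K = Q / (A·i) = 342 / (3406 × 0.001110) = 90.47 m/day.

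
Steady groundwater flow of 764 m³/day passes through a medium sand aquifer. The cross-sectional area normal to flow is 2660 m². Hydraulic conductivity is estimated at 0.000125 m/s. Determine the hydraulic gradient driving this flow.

Convert K: 0.000125 m/s × 86400 = 10.80 m/day.
From Q = K·A·i, i = Q / (K·A) = 764 / (10.80 × 2660) = 0.02659.

0.0266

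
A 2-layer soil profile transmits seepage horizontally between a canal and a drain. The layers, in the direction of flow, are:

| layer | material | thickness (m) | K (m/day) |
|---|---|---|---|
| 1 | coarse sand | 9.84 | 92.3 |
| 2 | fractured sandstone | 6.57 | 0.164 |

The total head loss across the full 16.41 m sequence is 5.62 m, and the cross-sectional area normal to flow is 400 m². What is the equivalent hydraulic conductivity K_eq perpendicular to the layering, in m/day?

0.409

Flow is perpendicular to layering, so the layers act in series and the equivalent K is the thickness-weighted harmonic mean.
Total thickness L = 9.84 + 6.57 = 16.41 m.
Σ(b_i/K_i) = 9.84/92.3 + 6.57/0.164 = 40.17 d.
K_eq = L / Σ(b_i/K_i) = 16.41 / 40.17 = 0.4085 m/day.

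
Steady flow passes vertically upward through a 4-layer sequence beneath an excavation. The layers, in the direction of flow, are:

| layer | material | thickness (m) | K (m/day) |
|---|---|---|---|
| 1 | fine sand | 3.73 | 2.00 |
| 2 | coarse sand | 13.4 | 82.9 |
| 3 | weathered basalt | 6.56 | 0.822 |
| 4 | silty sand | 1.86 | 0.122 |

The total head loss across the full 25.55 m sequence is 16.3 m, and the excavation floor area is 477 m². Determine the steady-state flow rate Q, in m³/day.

308

Flow is perpendicular to layering, so the layers act in series and the equivalent K is the thickness-weighted harmonic mean.
Total thickness L = 3.73 + 13.4 + 6.56 + 1.86 = 25.55 m.
Σ(b_i/K_i) = 3.73/2.00 + 13.4/82.9 + 6.56/0.822 + 1.86/0.122 = 25.25 d.
K_eq = L / Σ(b_i/K_i) = 25.55 / 25.25 = 1.012 m/day.
Q = K_eq · A · (Δh/L) = 1.012 × 477 × (16.3/25.55) = 307.9 m³/day.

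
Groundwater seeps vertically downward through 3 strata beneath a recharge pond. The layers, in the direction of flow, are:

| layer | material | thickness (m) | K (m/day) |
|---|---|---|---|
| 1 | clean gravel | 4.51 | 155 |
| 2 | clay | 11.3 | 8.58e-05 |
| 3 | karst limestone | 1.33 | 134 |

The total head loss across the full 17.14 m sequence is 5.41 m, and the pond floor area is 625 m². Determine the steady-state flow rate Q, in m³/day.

Flow is perpendicular to layering, so the layers act in series and the equivalent K is the thickness-weighted harmonic mean.
Total thickness L = 4.51 + 11.3 + 1.33 = 17.14 m.
Σ(b_i/K_i) = 4.51/155 + 11.3/8.58e-05 + 1.33/134 = 1.317e+05 d.
K_eq = L / Σ(b_i/K_i) = 17.14 / 1.317e+05 = 0.0001301 m/day.
Q = K_eq · A · (Δh/L) = 0.0001301 × 625 × (5.41/17.14) = 0.02567 m³/day.

0.0257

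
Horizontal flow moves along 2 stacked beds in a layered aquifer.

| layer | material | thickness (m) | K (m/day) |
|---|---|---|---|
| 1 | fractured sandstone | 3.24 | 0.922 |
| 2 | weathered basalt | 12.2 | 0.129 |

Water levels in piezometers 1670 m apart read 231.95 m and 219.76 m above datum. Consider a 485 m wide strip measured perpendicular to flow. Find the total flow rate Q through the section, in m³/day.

Flow is parallel to layering, so each bed carries its own Darcy discharge and the transmissivities add.
Σ(K_i·b_i) = 0.922×3.24 + 0.129×12.2 = 4.561 m²/day.
Hydraulic gradient i = (231.95 − 219.76) / 1670 = 12.19 / 1670 = 0.007299.
Q = Σ(K_i·b_i) · W · i = 4.561 × 485 × 0.007299 = 16.15 m³/day.

16.1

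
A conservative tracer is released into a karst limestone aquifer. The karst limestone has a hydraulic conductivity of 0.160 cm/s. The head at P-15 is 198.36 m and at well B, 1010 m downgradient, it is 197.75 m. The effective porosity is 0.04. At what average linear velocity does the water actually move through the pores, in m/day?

Convert K: 0.160 cm/s × 864 = 138.2 m/day.
Hydraulic gradient i = (198.36 − 197.75) / 1010 = 0.61 / 1010 = 0.0006040.
Darcy flux q = K · i = 138.2 × 0.0006040 = 0.08349 m/day.
Seepage velocity v = q / n_e = 0.08349 / 0.04 = 2.087 m/day.

2.09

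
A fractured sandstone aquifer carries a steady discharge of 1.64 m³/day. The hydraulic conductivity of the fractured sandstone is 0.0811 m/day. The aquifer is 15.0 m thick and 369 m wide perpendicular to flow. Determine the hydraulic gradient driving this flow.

0.00365

Cross-sectional area A = 369 × 15.0 = 5535 m².
From Q = K·A·i, i = Q / (K·A) = 1.64 / (0.08110 × 5535) = 0.003653.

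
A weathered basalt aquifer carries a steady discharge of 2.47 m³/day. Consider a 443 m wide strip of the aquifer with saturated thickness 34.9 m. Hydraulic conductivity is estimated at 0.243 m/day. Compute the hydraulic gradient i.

0.000657

Cross-sectional area A = 443 × 34.9 = 15461 m².
From Q = K·A·i, i = Q / (K·A) = 2.47 / (0.2430 × 15461) = 0.0006574.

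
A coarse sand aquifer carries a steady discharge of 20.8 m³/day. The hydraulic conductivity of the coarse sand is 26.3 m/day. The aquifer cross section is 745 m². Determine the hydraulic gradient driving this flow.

From Q = K·A·i, i = Q / (K·A) = 20.8 / (26.30 × 745.0) = 0.001062.

0.00106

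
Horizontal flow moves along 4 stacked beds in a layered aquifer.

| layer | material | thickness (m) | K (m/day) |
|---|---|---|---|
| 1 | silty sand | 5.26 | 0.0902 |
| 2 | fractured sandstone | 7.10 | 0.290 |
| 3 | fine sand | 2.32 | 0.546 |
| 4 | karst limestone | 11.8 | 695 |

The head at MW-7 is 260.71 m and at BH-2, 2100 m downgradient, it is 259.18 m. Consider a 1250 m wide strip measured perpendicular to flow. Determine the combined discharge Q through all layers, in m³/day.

Flow is parallel to layering, so each bed carries its own Darcy discharge and the transmissivities add.
Σ(K_i·b_i) = 0.0902×5.26 + 0.290×7.10 + 0.546×2.32 + 695×11.8 = 8205 m²/day.
Hydraulic gradient i = (260.71 − 259.18) / 2100 = 1.53 / 2100 = 0.0007286.
Q = Σ(K_i·b_i) · W · i = 8205 × 1250 × 0.0007286 = 7472 m³/day.

7470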